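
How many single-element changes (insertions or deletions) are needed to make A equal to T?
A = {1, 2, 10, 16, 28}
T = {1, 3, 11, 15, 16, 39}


Set A = {1, 2, 10, 16, 28}
Set T = {1, 3, 11, 15, 16, 39}
Elements to remove from A (in A, not in T): {2, 10, 28} → 3 removals
Elements to add to A (in T, not in A): {3, 11, 15, 39} → 4 additions
Total edits = 3 + 4 = 7

7


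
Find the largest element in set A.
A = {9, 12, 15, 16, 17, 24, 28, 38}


Set A = {9, 12, 15, 16, 17, 24, 28, 38}
Elements in ascending order: 9, 12, 15, 16, 17, 24, 28, 38
The largest element is 38.

38


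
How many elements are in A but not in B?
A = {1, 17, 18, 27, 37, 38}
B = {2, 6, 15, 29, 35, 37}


Set A = {1, 17, 18, 27, 37, 38}
Set B = {2, 6, 15, 29, 35, 37}
A \ B = {1, 17, 18, 27, 38}
|A \ B| = 5

5


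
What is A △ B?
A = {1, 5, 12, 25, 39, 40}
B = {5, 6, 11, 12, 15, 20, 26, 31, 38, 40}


Set A = {1, 5, 12, 25, 39, 40}
Set B = {5, 6, 11, 12, 15, 20, 26, 31, 38, 40}
A △ B = (A \ B) ∪ (B \ A)
Elements in A but not B: {1, 25, 39}
Elements in B but not A: {6, 11, 15, 20, 26, 31, 38}
A △ B = {1, 6, 11, 15, 20, 25, 26, 31, 38, 39}

{1, 6, 11, 15, 20, 25, 26, 31, 38, 39}


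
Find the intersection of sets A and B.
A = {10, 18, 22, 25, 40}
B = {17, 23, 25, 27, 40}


Set A = {10, 18, 22, 25, 40}
Set B = {17, 23, 25, 27, 40}
A ∩ B includes only elements in both sets.
Check each element of A against B:
10 ✗, 18 ✗, 22 ✗, 25 ✓, 40 ✓
A ∩ B = {25, 40}

{25, 40}


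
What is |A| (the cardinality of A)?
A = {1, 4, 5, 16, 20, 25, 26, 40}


Set A = {1, 4, 5, 16, 20, 25, 26, 40}
Listing elements: 1, 4, 5, 16, 20, 25, 26, 40
Counting: 8 elements
|A| = 8

8


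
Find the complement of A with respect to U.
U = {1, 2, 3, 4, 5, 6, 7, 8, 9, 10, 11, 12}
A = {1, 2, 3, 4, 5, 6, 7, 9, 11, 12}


Universal set U = {1, 2, 3, 4, 5, 6, 7, 8, 9, 10, 11, 12}
Set A = {1, 2, 3, 4, 5, 6, 7, 9, 11, 12}
A' = U \ A = elements in U but not in A
Checking each element of U:
1 (in A, exclude), 2 (in A, exclude), 3 (in A, exclude), 4 (in A, exclude), 5 (in A, exclude), 6 (in A, exclude), 7 (in A, exclude), 8 (not in A, include), 9 (in A, exclude), 10 (not in A, include), 11 (in A, exclude), 12 (in A, exclude)
A' = {8, 10}

{8, 10}


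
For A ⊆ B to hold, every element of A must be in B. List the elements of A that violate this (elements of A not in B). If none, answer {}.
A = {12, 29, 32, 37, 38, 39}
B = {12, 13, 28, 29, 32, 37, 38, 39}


Set A = {12, 29, 32, 37, 38, 39}
Set B = {12, 13, 28, 29, 32, 37, 38, 39}
Check each element of A against B:
12 ∈ B, 29 ∈ B, 32 ∈ B, 37 ∈ B, 38 ∈ B, 39 ∈ B
Elements of A not in B: {}

{}


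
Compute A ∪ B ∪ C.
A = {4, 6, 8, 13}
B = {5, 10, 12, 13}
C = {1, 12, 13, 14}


Set A = {4, 6, 8, 13}
Set B = {5, 10, 12, 13}
Set C = {1, 12, 13, 14}
First, A ∪ B = {4, 5, 6, 8, 10, 12, 13}
Then, (A ∪ B) ∪ C = {1, 4, 5, 6, 8, 10, 12, 13, 14}

{1, 4, 5, 6, 8, 10, 12, 13, 14}


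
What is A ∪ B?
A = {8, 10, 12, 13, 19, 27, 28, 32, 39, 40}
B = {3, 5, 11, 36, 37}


Set A = {8, 10, 12, 13, 19, 27, 28, 32, 39, 40}
Set B = {3, 5, 11, 36, 37}
A ∪ B includes all elements in either set.
Elements from A: {8, 10, 12, 13, 19, 27, 28, 32, 39, 40}
Elements from B not already included: {3, 5, 11, 36, 37}
A ∪ B = {3, 5, 8, 10, 11, 12, 13, 19, 27, 28, 32, 36, 37, 39, 40}

{3, 5, 8, 10, 11, 12, 13, 19, 27, 28, 32, 36, 37, 39, 40}


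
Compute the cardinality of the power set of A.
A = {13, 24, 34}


Set A = {13, 24, 34}
|A| = 3
The power set P(A) contains all subsets of A.
|P(A)| = 2^|A| = 2^3 = 8

8


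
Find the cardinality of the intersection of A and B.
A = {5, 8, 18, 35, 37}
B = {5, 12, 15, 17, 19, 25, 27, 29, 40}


Set A = {5, 8, 18, 35, 37}
Set B = {5, 12, 15, 17, 19, 25, 27, 29, 40}
A ∩ B = {5}
|A ∩ B| = 1

1


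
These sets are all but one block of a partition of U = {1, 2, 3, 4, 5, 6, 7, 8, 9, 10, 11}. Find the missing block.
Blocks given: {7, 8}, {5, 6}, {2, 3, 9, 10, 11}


U = {1, 2, 3, 4, 5, 6, 7, 8, 9, 10, 11}
Shown blocks: {7, 8}, {5, 6}, {2, 3, 9, 10, 11}
A partition's blocks are pairwise disjoint and cover U, so the missing block = U \ (union of shown blocks).
Union of shown blocks: {2, 3, 5, 6, 7, 8, 9, 10, 11}
Missing block = U \ (union) = {1, 4}

{1, 4}


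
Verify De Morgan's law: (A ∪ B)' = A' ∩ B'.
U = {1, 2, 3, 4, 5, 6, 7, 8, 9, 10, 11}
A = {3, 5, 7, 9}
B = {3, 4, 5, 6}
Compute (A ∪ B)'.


U = {1, 2, 3, 4, 5, 6, 7, 8, 9, 10, 11}
A = {3, 5, 7, 9}, B = {3, 4, 5, 6}
A ∪ B = {3, 4, 5, 6, 7, 9}
(A ∪ B)' = U \ (A ∪ B) = {1, 2, 8, 10, 11}
Verification via A' ∩ B': A' = {1, 2, 4, 6, 8, 10, 11}, B' = {1, 2, 7, 8, 9, 10, 11}
A' ∩ B' = {1, 2, 8, 10, 11} ✓

{1, 2, 8, 10, 11}


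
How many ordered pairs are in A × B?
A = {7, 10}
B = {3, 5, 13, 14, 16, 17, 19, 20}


Set A = {7, 10} has 2 elements.
Set B = {3, 5, 13, 14, 16, 17, 19, 20} has 8 elements.
|A × B| = |A| × |B| = 2 × 8 = 16

16


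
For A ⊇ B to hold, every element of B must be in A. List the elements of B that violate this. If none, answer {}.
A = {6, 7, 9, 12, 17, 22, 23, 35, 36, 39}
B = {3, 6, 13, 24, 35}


Set A = {6, 7, 9, 12, 17, 22, 23, 35, 36, 39}
Set B = {3, 6, 13, 24, 35}
Check each element of B against A:
3 ∉ A (include), 6 ∈ A, 13 ∉ A (include), 24 ∉ A (include), 35 ∈ A
Elements of B not in A: {3, 13, 24}

{3, 13, 24}


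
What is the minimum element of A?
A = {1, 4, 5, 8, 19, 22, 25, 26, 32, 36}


Set A = {1, 4, 5, 8, 19, 22, 25, 26, 32, 36}
Elements in ascending order: 1, 4, 5, 8, 19, 22, 25, 26, 32, 36
The smallest element is 1.

1


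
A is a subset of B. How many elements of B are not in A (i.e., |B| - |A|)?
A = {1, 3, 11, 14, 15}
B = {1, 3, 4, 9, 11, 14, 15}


Set A = {1, 3, 11, 14, 15}, |A| = 5
Set B = {1, 3, 4, 9, 11, 14, 15}, |B| = 7
Since A ⊆ B: B \ A = {4, 9}
|B| - |A| = 7 - 5 = 2

2


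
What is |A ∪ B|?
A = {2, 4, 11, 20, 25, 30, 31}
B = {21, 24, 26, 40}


Set A = {2, 4, 11, 20, 25, 30, 31}, |A| = 7
Set B = {21, 24, 26, 40}, |B| = 4
A ∩ B = {}, |A ∩ B| = 0
|A ∪ B| = |A| + |B| - |A ∩ B| = 7 + 4 - 0 = 11

11


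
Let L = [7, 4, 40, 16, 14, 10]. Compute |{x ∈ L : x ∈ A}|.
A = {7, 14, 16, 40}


Set A = {7, 14, 16, 40}
Candidates: [7, 4, 40, 16, 14, 10]
Check each candidate:
7 ∈ A, 4 ∉ A, 40 ∈ A, 16 ∈ A, 14 ∈ A, 10 ∉ A
Count of candidates in A: 4

4


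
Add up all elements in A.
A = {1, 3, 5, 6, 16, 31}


Set A = {1, 3, 5, 6, 16, 31}
Sum = 1 + 3 + 5 + 6 + 16 + 31 = 62

62


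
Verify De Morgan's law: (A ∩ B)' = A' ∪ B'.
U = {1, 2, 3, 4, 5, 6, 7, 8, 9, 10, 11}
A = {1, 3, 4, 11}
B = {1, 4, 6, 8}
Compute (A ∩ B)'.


U = {1, 2, 3, 4, 5, 6, 7, 8, 9, 10, 11}
A = {1, 3, 4, 11}, B = {1, 4, 6, 8}
A ∩ B = {1, 4}
(A ∩ B)' = U \ (A ∩ B) = {2, 3, 5, 6, 7, 8, 9, 10, 11}
Verification via A' ∪ B': A' = {2, 5, 6, 7, 8, 9, 10}, B' = {2, 3, 5, 7, 9, 10, 11}
A' ∪ B' = {2, 3, 5, 6, 7, 8, 9, 10, 11} ✓

{2, 3, 5, 6, 7, 8, 9, 10, 11}


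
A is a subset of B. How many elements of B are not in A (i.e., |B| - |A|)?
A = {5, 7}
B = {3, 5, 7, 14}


Set A = {5, 7}, |A| = 2
Set B = {3, 5, 7, 14}, |B| = 4
Since A ⊆ B: B \ A = {3, 14}
|B| - |A| = 4 - 2 = 2

2


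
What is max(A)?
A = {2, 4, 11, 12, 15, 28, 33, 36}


Set A = {2, 4, 11, 12, 15, 28, 33, 36}
Elements in ascending order: 2, 4, 11, 12, 15, 28, 33, 36
The largest element is 36.

36


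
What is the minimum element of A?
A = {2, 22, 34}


Set A = {2, 22, 34}
Elements in ascending order: 2, 22, 34
The smallest element is 2.

2


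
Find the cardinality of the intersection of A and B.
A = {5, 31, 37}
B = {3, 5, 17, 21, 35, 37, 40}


Set A = {5, 31, 37}
Set B = {3, 5, 17, 21, 35, 37, 40}
A ∩ B = {5, 37}
|A ∩ B| = 2

2


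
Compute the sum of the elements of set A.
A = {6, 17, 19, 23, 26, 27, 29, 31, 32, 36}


Set A = {6, 17, 19, 23, 26, 27, 29, 31, 32, 36}
Sum = 6 + 17 + 19 + 23 + 26 + 27 + 29 + 31 + 32 + 36 = 246

246


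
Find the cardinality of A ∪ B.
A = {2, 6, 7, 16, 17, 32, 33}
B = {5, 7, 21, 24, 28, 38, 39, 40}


Set A = {2, 6, 7, 16, 17, 32, 33}, |A| = 7
Set B = {5, 7, 21, 24, 28, 38, 39, 40}, |B| = 8
A ∩ B = {7}, |A ∩ B| = 1
|A ∪ B| = |A| + |B| - |A ∩ B| = 7 + 8 - 1 = 14

14


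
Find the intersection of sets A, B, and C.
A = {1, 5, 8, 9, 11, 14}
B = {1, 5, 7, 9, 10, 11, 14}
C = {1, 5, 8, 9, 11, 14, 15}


Set A = {1, 5, 8, 9, 11, 14}
Set B = {1, 5, 7, 9, 10, 11, 14}
Set C = {1, 5, 8, 9, 11, 14, 15}
First, A ∩ B = {1, 5, 9, 11, 14}
Then, (A ∩ B) ∩ C = {1, 5, 9, 11, 14}

{1, 5, 9, 11, 14}


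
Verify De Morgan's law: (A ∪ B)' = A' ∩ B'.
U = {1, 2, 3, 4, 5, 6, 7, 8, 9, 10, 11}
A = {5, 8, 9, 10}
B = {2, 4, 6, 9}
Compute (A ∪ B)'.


U = {1, 2, 3, 4, 5, 6, 7, 8, 9, 10, 11}
A = {5, 8, 9, 10}, B = {2, 4, 6, 9}
A ∪ B = {2, 4, 5, 6, 8, 9, 10}
(A ∪ B)' = U \ (A ∪ B) = {1, 3, 7, 11}
Verification via A' ∩ B': A' = {1, 2, 3, 4, 6, 7, 11}, B' = {1, 3, 5, 7, 8, 10, 11}
A' ∩ B' = {1, 3, 7, 11} ✓

{1, 3, 7, 11}


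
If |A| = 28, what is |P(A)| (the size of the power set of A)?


The set has 28 elements.
The power set contains all possible subsets.
|P(A)| = 2^|A| = 2^28 = 268435456

268435456


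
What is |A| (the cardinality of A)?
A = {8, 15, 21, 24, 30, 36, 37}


Set A = {8, 15, 21, 24, 30, 36, 37}
Listing elements: 8, 15, 21, 24, 30, 36, 37
Counting: 7 elements
|A| = 7

7


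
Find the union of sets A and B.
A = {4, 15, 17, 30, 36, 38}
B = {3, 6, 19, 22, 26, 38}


Set A = {4, 15, 17, 30, 36, 38}
Set B = {3, 6, 19, 22, 26, 38}
A ∪ B includes all elements in either set.
Elements from A: {4, 15, 17, 30, 36, 38}
Elements from B not already included: {3, 6, 19, 22, 26}
A ∪ B = {3, 4, 6, 15, 17, 19, 22, 26, 30, 36, 38}

{3, 4, 6, 15, 17, 19, 22, 26, 30, 36, 38}


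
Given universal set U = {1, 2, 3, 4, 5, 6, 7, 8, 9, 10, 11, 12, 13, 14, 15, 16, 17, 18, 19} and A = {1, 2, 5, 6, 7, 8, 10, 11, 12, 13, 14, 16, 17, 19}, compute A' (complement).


Universal set U = {1, 2, 3, 4, 5, 6, 7, 8, 9, 10, 11, 12, 13, 14, 15, 16, 17, 18, 19}
Set A = {1, 2, 5, 6, 7, 8, 10, 11, 12, 13, 14, 16, 17, 19}
A' = U \ A = elements in U but not in A
Checking each element of U:
1 (in A, exclude), 2 (in A, exclude), 3 (not in A, include), 4 (not in A, include), 5 (in A, exclude), 6 (in A, exclude), 7 (in A, exclude), 8 (in A, exclude), 9 (not in A, include), 10 (in A, exclude), 11 (in A, exclude), 12 (in A, exclude), 13 (in A, exclude), 14 (in A, exclude), 15 (not in A, include), 16 (in A, exclude), 17 (in A, exclude), 18 (not in A, include), 19 (in A, exclude)
A' = {3, 4, 9, 15, 18}

{3, 4, 9, 15, 18}


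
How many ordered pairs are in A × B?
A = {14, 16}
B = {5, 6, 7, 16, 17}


Set A = {14, 16} has 2 elements.
Set B = {5, 6, 7, 16, 17} has 5 elements.
|A × B| = |A| × |B| = 2 × 5 = 10

10


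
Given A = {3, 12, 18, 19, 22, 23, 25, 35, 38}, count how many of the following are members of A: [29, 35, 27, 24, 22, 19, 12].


Set A = {3, 12, 18, 19, 22, 23, 25, 35, 38}
Candidates: [29, 35, 27, 24, 22, 19, 12]
Check each candidate:
29 ∉ A, 35 ∈ A, 27 ∉ A, 24 ∉ A, 22 ∈ A, 19 ∈ A, 12 ∈ A
Count of candidates in A: 4

4


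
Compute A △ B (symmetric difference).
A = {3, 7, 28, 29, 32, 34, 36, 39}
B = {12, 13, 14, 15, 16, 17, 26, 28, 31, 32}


Set A = {3, 7, 28, 29, 32, 34, 36, 39}
Set B = {12, 13, 14, 15, 16, 17, 26, 28, 31, 32}
A △ B = (A \ B) ∪ (B \ A)
Elements in A but not B: {3, 7, 29, 34, 36, 39}
Elements in B but not A: {12, 13, 14, 15, 16, 17, 26, 31}
A △ B = {3, 7, 12, 13, 14, 15, 16, 17, 26, 29, 31, 34, 36, 39}

{3, 7, 12, 13, 14, 15, 16, 17, 26, 29, 31, 34, 36, 39}


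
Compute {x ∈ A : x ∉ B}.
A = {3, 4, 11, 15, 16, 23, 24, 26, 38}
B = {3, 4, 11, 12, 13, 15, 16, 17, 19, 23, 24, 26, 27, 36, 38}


Set A = {3, 4, 11, 15, 16, 23, 24, 26, 38}
Set B = {3, 4, 11, 12, 13, 15, 16, 17, 19, 23, 24, 26, 27, 36, 38}
Check each element of A against B:
3 ∈ B, 4 ∈ B, 11 ∈ B, 15 ∈ B, 16 ∈ B, 23 ∈ B, 24 ∈ B, 26 ∈ B, 38 ∈ B
Elements of A not in B: {}

{}


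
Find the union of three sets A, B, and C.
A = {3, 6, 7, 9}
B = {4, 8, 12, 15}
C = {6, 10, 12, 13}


Set A = {3, 6, 7, 9}
Set B = {4, 8, 12, 15}
Set C = {6, 10, 12, 13}
First, A ∪ B = {3, 4, 6, 7, 8, 9, 12, 15}
Then, (A ∪ B) ∪ C = {3, 4, 6, 7, 8, 9, 10, 12, 13, 15}

{3, 4, 6, 7, 8, 9, 10, 12, 13, 15}


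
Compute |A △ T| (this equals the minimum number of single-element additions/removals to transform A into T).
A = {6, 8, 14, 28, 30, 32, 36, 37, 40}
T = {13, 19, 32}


Set A = {6, 8, 14, 28, 30, 32, 36, 37, 40}
Set T = {13, 19, 32}
Elements to remove from A (in A, not in T): {6, 8, 14, 28, 30, 36, 37, 40} → 8 removals
Elements to add to A (in T, not in A): {13, 19} → 2 additions
Total edits = 8 + 2 = 10

10


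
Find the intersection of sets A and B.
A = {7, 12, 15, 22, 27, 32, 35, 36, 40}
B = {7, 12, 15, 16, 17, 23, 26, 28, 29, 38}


Set A = {7, 12, 15, 22, 27, 32, 35, 36, 40}
Set B = {7, 12, 15, 16, 17, 23, 26, 28, 29, 38}
A ∩ B includes only elements in both sets.
Check each element of A against B:
7 ✓, 12 ✓, 15 ✓, 22 ✗, 27 ✗, 32 ✗, 35 ✗, 36 ✗, 40 ✗
A ∩ B = {7, 12, 15}

{7, 12, 15}


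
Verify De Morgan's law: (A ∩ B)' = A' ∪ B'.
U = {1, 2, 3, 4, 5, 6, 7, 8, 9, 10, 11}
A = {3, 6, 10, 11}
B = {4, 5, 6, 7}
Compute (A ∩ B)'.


U = {1, 2, 3, 4, 5, 6, 7, 8, 9, 10, 11}
A = {3, 6, 10, 11}, B = {4, 5, 6, 7}
A ∩ B = {6}
(A ∩ B)' = U \ (A ∩ B) = {1, 2, 3, 4, 5, 7, 8, 9, 10, 11}
Verification via A' ∪ B': A' = {1, 2, 4, 5, 7, 8, 9}, B' = {1, 2, 3, 8, 9, 10, 11}
A' ∪ B' = {1, 2, 3, 4, 5, 7, 8, 9, 10, 11} ✓

{1, 2, 3, 4, 5, 7, 8, 9, 10, 11}


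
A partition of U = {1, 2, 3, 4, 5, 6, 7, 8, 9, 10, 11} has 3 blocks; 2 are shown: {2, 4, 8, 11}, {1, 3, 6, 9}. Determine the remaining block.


U = {1, 2, 3, 4, 5, 6, 7, 8, 9, 10, 11}
Shown blocks: {2, 4, 8, 11}, {1, 3, 6, 9}
A partition's blocks are pairwise disjoint and cover U, so the missing block = U \ (union of shown blocks).
Union of shown blocks: {1, 2, 3, 4, 6, 8, 9, 11}
Missing block = U \ (union) = {5, 7, 10}

{5, 7, 10}


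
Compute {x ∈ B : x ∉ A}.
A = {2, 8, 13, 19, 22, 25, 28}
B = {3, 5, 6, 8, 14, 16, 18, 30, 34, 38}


Set A = {2, 8, 13, 19, 22, 25, 28}
Set B = {3, 5, 6, 8, 14, 16, 18, 30, 34, 38}
Check each element of B against A:
3 ∉ A (include), 5 ∉ A (include), 6 ∉ A (include), 8 ∈ A, 14 ∉ A (include), 16 ∉ A (include), 18 ∉ A (include), 30 ∉ A (include), 34 ∉ A (include), 38 ∉ A (include)
Elements of B not in A: {3, 5, 6, 14, 16, 18, 30, 34, 38}

{3, 5, 6, 14, 16, 18, 30, 34, 38}


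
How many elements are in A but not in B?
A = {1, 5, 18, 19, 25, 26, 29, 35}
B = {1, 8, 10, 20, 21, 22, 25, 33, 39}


Set A = {1, 5, 18, 19, 25, 26, 29, 35}
Set B = {1, 8, 10, 20, 21, 22, 25, 33, 39}
A \ B = {5, 18, 19, 26, 29, 35}
|A \ B| = 6

6


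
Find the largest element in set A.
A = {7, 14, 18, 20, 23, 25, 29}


Set A = {7, 14, 18, 20, 23, 25, 29}
Elements in ascending order: 7, 14, 18, 20, 23, 25, 29
The largest element is 29.

29


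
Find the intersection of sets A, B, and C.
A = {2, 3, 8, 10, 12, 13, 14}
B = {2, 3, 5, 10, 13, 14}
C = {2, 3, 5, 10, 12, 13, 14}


Set A = {2, 3, 8, 10, 12, 13, 14}
Set B = {2, 3, 5, 10, 13, 14}
Set C = {2, 3, 5, 10, 12, 13, 14}
First, A ∩ B = {2, 3, 10, 13, 14}
Then, (A ∩ B) ∩ C = {2, 3, 10, 13, 14}

{2, 3, 10, 13, 14}


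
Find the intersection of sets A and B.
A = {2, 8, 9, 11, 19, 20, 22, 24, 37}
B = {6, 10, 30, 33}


Set A = {2, 8, 9, 11, 19, 20, 22, 24, 37}
Set B = {6, 10, 30, 33}
A ∩ B includes only elements in both sets.
Check each element of A against B:
2 ✗, 8 ✗, 9 ✗, 11 ✗, 19 ✗, 20 ✗, 22 ✗, 24 ✗, 37 ✗
A ∩ B = {}

{}


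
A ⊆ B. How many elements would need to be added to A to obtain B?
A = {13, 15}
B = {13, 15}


Set A = {13, 15}, |A| = 2
Set B = {13, 15}, |B| = 2
Since A ⊆ B: B \ A = {}
|B| - |A| = 2 - 2 = 0

0


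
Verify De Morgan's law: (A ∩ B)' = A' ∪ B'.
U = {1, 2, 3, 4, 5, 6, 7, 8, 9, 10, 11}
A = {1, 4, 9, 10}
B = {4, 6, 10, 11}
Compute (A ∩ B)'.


U = {1, 2, 3, 4, 5, 6, 7, 8, 9, 10, 11}
A = {1, 4, 9, 10}, B = {4, 6, 10, 11}
A ∩ B = {4, 10}
(A ∩ B)' = U \ (A ∩ B) = {1, 2, 3, 5, 6, 7, 8, 9, 11}
Verification via A' ∪ B': A' = {2, 3, 5, 6, 7, 8, 11}, B' = {1, 2, 3, 5, 7, 8, 9}
A' ∪ B' = {1, 2, 3, 5, 6, 7, 8, 9, 11} ✓

{1, 2, 3, 5, 6, 7, 8, 9, 11}


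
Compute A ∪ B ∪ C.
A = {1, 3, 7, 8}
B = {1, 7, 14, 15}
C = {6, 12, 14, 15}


Set A = {1, 3, 7, 8}
Set B = {1, 7, 14, 15}
Set C = {6, 12, 14, 15}
First, A ∪ B = {1, 3, 7, 8, 14, 15}
Then, (A ∪ B) ∪ C = {1, 3, 6, 7, 8, 12, 14, 15}

{1, 3, 6, 7, 8, 12, 14, 15}


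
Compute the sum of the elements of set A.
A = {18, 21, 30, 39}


Set A = {18, 21, 30, 39}
Sum = 18 + 21 + 30 + 39 = 108

108


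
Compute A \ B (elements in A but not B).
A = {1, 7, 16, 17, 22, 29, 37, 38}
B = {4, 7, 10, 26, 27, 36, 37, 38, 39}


Set A = {1, 7, 16, 17, 22, 29, 37, 38}
Set B = {4, 7, 10, 26, 27, 36, 37, 38, 39}
A \ B includes elements in A that are not in B.
Check each element of A:
1 (not in B, keep), 7 (in B, remove), 16 (not in B, keep), 17 (not in B, keep), 22 (not in B, keep), 29 (not in B, keep), 37 (in B, remove), 38 (in B, remove)
A \ B = {1, 16, 17, 22, 29}

{1, 16, 17, 22, 29}


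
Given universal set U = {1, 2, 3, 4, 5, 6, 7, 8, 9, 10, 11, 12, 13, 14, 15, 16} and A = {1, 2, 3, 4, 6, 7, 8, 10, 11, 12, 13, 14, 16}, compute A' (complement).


Universal set U = {1, 2, 3, 4, 5, 6, 7, 8, 9, 10, 11, 12, 13, 14, 15, 16}
Set A = {1, 2, 3, 4, 6, 7, 8, 10, 11, 12, 13, 14, 16}
A' = U \ A = elements in U but not in A
Checking each element of U:
1 (in A, exclude), 2 (in A, exclude), 3 (in A, exclude), 4 (in A, exclude), 5 (not in A, include), 6 (in A, exclude), 7 (in A, exclude), 8 (in A, exclude), 9 (not in A, include), 10 (in A, exclude), 11 (in A, exclude), 12 (in A, exclude), 13 (in A, exclude), 14 (in A, exclude), 15 (not in A, include), 16 (in A, exclude)
A' = {5, 9, 15}

{5, 9, 15}


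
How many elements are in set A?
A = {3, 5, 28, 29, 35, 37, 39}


Set A = {3, 5, 28, 29, 35, 37, 39}
Listing elements: 3, 5, 28, 29, 35, 37, 39
Counting: 7 elements
|A| = 7

7


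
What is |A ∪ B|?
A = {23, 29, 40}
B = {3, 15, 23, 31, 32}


Set A = {23, 29, 40}, |A| = 3
Set B = {3, 15, 23, 31, 32}, |B| = 5
A ∩ B = {23}, |A ∩ B| = 1
|A ∪ B| = |A| + |B| - |A ∩ B| = 3 + 5 - 1 = 7

7


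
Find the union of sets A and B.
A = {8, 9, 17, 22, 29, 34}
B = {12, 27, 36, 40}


Set A = {8, 9, 17, 22, 29, 34}
Set B = {12, 27, 36, 40}
A ∪ B includes all elements in either set.
Elements from A: {8, 9, 17, 22, 29, 34}
Elements from B not already included: {12, 27, 36, 40}
A ∪ B = {8, 9, 12, 17, 22, 27, 29, 34, 36, 40}

{8, 9, 12, 17, 22, 27, 29, 34, 36, 40}


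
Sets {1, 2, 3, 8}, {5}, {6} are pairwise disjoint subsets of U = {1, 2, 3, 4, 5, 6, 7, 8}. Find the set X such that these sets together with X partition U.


U = {1, 2, 3, 4, 5, 6, 7, 8}
Shown blocks: {1, 2, 3, 8}, {5}, {6}
A partition's blocks are pairwise disjoint and cover U, so the missing block = U \ (union of shown blocks).
Union of shown blocks: {1, 2, 3, 5, 6, 8}
Missing block = U \ (union) = {4, 7}

{4, 7}


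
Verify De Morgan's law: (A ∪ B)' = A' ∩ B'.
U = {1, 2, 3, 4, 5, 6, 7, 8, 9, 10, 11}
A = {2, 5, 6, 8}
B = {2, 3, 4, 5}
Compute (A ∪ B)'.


U = {1, 2, 3, 4, 5, 6, 7, 8, 9, 10, 11}
A = {2, 5, 6, 8}, B = {2, 3, 4, 5}
A ∪ B = {2, 3, 4, 5, 6, 8}
(A ∪ B)' = U \ (A ∪ B) = {1, 7, 9, 10, 11}
Verification via A' ∩ B': A' = {1, 3, 4, 7, 9, 10, 11}, B' = {1, 6, 7, 8, 9, 10, 11}
A' ∩ B' = {1, 7, 9, 10, 11} ✓

{1, 7, 9, 10, 11}


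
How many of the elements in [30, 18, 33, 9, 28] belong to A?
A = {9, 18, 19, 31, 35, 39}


Set A = {9, 18, 19, 31, 35, 39}
Candidates: [30, 18, 33, 9, 28]
Check each candidate:
30 ∉ A, 18 ∈ A, 33 ∉ A, 9 ∈ A, 28 ∉ A
Count of candidates in A: 2

2


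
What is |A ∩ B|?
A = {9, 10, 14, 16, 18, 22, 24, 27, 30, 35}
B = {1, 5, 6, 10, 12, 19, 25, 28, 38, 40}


Set A = {9, 10, 14, 16, 18, 22, 24, 27, 30, 35}
Set B = {1, 5, 6, 10, 12, 19, 25, 28, 38, 40}
A ∩ B = {10}
|A ∩ B| = 1

1


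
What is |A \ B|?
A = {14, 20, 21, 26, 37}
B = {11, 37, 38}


Set A = {14, 20, 21, 26, 37}
Set B = {11, 37, 38}
A \ B = {14, 20, 21, 26}
|A \ B| = 4

4


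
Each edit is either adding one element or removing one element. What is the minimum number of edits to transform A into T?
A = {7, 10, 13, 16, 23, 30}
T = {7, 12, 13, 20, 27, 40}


Set A = {7, 10, 13, 16, 23, 30}
Set T = {7, 12, 13, 20, 27, 40}
Elements to remove from A (in A, not in T): {10, 16, 23, 30} → 4 removals
Elements to add to A (in T, not in A): {12, 20, 27, 40} → 4 additions
Total edits = 4 + 4 = 8

8


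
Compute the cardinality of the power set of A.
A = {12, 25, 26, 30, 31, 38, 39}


Set A = {12, 25, 26, 30, 31, 38, 39}
|A| = 7
The power set P(A) contains all subsets of A.
|P(A)| = 2^|A| = 2^7 = 128

128


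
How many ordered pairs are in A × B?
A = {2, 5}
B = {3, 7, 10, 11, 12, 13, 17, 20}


Set A = {2, 5} has 2 elements.
Set B = {3, 7, 10, 11, 12, 13, 17, 20} has 8 elements.
|A × B| = |A| × |B| = 2 × 8 = 16

16


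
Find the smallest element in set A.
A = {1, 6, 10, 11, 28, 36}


Set A = {1, 6, 10, 11, 28, 36}
Elements in ascending order: 1, 6, 10, 11, 28, 36
The smallest element is 1.

1


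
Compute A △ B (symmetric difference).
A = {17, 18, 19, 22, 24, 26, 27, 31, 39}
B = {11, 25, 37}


Set A = {17, 18, 19, 22, 24, 26, 27, 31, 39}
Set B = {11, 25, 37}
A △ B = (A \ B) ∪ (B \ A)
Elements in A but not B: {17, 18, 19, 22, 24, 26, 27, 31, 39}
Elements in B but not A: {11, 25, 37}
A △ B = {11, 17, 18, 19, 22, 24, 25, 26, 27, 31, 37, 39}

{11, 17, 18, 19, 22, 24, 25, 26, 27, 31, 37, 39}


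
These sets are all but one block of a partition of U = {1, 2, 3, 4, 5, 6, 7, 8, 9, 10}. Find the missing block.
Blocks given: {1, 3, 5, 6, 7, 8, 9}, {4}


U = {1, 2, 3, 4, 5, 6, 7, 8, 9, 10}
Shown blocks: {1, 3, 5, 6, 7, 8, 9}, {4}
A partition's blocks are pairwise disjoint and cover U, so the missing block = U \ (union of shown blocks).
Union of shown blocks: {1, 3, 4, 5, 6, 7, 8, 9}
Missing block = U \ (union) = {2, 10}

{2, 10}


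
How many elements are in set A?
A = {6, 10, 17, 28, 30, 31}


Set A = {6, 10, 17, 28, 30, 31}
Listing elements: 6, 10, 17, 28, 30, 31
Counting: 6 elements
|A| = 6

6


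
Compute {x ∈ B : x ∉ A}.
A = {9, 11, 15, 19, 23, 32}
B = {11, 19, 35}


Set A = {9, 11, 15, 19, 23, 32}
Set B = {11, 19, 35}
Check each element of B against A:
11 ∈ A, 19 ∈ A, 35 ∉ A (include)
Elements of B not in A: {35}

{35}


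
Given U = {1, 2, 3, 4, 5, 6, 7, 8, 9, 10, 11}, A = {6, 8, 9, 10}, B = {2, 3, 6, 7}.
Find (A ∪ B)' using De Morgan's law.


U = {1, 2, 3, 4, 5, 6, 7, 8, 9, 10, 11}
A = {6, 8, 9, 10}, B = {2, 3, 6, 7}
A ∪ B = {2, 3, 6, 7, 8, 9, 10}
(A ∪ B)' = U \ (A ∪ B) = {1, 4, 5, 11}
Verification via A' ∩ B': A' = {1, 2, 3, 4, 5, 7, 11}, B' = {1, 4, 5, 8, 9, 10, 11}
A' ∩ B' = {1, 4, 5, 11} ✓

{1, 4, 5, 11}


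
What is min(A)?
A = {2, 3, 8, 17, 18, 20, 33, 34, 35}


Set A = {2, 3, 8, 17, 18, 20, 33, 34, 35}
Elements in ascending order: 2, 3, 8, 17, 18, 20, 33, 34, 35
The smallest element is 2.

2


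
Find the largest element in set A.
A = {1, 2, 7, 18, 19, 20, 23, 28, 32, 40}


Set A = {1, 2, 7, 18, 19, 20, 23, 28, 32, 40}
Elements in ascending order: 1, 2, 7, 18, 19, 20, 23, 28, 32, 40
The largest element is 40.

40


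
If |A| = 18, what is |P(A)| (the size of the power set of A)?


The set has 18 elements.
The power set contains all possible subsets.
|P(A)| = 2^|A| = 2^18 = 262144

262144


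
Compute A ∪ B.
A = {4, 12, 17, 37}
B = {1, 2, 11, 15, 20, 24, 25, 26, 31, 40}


Set A = {4, 12, 17, 37}
Set B = {1, 2, 11, 15, 20, 24, 25, 26, 31, 40}
A ∪ B includes all elements in either set.
Elements from A: {4, 12, 17, 37}
Elements from B not already included: {1, 2, 11, 15, 20, 24, 25, 26, 31, 40}
A ∪ B = {1, 2, 4, 11, 12, 15, 17, 20, 24, 25, 26, 31, 37, 40}

{1, 2, 4, 11, 12, 15, 17, 20, 24, 25, 26, 31, 37, 40}


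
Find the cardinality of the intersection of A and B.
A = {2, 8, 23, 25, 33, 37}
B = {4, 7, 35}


Set A = {2, 8, 23, 25, 33, 37}
Set B = {4, 7, 35}
A ∩ B = {}
|A ∩ B| = 0

0


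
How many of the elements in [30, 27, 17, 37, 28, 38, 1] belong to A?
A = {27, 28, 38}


Set A = {27, 28, 38}
Candidates: [30, 27, 17, 37, 28, 38, 1]
Check each candidate:
30 ∉ A, 27 ∈ A, 17 ∉ A, 37 ∉ A, 28 ∈ A, 38 ∈ A, 1 ∉ A
Count of candidates in A: 3

3


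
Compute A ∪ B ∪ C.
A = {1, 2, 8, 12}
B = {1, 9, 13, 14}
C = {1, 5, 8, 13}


Set A = {1, 2, 8, 12}
Set B = {1, 9, 13, 14}
Set C = {1, 5, 8, 13}
First, A ∪ B = {1, 2, 8, 9, 12, 13, 14}
Then, (A ∪ B) ∪ C = {1, 2, 5, 8, 9, 12, 13, 14}

{1, 2, 5, 8, 9, 12, 13, 14}


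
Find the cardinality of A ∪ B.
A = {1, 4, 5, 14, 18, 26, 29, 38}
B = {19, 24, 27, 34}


Set A = {1, 4, 5, 14, 18, 26, 29, 38}, |A| = 8
Set B = {19, 24, 27, 34}, |B| = 4
A ∩ B = {}, |A ∩ B| = 0
|A ∪ B| = |A| + |B| - |A ∩ B| = 8 + 4 - 0 = 12

12


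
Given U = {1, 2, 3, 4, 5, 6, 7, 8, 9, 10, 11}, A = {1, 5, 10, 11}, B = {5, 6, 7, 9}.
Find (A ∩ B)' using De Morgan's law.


U = {1, 2, 3, 4, 5, 6, 7, 8, 9, 10, 11}
A = {1, 5, 10, 11}, B = {5, 6, 7, 9}
A ∩ B = {5}
(A ∩ B)' = U \ (A ∩ B) = {1, 2, 3, 4, 6, 7, 8, 9, 10, 11}
Verification via A' ∪ B': A' = {2, 3, 4, 6, 7, 8, 9}, B' = {1, 2, 3, 4, 8, 10, 11}
A' ∪ B' = {1, 2, 3, 4, 6, 7, 8, 9, 10, 11} ✓

{1, 2, 3, 4, 6, 7, 8, 9, 10, 11}


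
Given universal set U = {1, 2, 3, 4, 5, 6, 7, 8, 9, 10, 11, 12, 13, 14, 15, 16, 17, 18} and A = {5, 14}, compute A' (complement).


Universal set U = {1, 2, 3, 4, 5, 6, 7, 8, 9, 10, 11, 12, 13, 14, 15, 16, 17, 18}
Set A = {5, 14}
A' = U \ A = elements in U but not in A
Checking each element of U:
1 (not in A, include), 2 (not in A, include), 3 (not in A, include), 4 (not in A, include), 5 (in A, exclude), 6 (not in A, include), 7 (not in A, include), 8 (not in A, include), 9 (not in A, include), 10 (not in A, include), 11 (not in A, include), 12 (not in A, include), 13 (not in A, include), 14 (in A, exclude), 15 (not in A, include), 16 (not in A, include), 17 (not in A, include), 18 (not in A, include)
A' = {1, 2, 3, 4, 6, 7, 8, 9, 10, 11, 12, 13, 15, 16, 17, 18}

{1, 2, 3, 4, 6, 7, 8, 9, 10, 11, 12, 13, 15, 16, 17, 18}


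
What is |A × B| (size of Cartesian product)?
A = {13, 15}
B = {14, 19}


Set A = {13, 15} has 2 elements.
Set B = {14, 19} has 2 elements.
|A × B| = |A| × |B| = 2 × 2 = 4

4


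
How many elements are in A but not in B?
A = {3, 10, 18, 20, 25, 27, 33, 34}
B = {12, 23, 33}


Set A = {3, 10, 18, 20, 25, 27, 33, 34}
Set B = {12, 23, 33}
A \ B = {3, 10, 18, 20, 25, 27, 34}
|A \ B| = 7

7


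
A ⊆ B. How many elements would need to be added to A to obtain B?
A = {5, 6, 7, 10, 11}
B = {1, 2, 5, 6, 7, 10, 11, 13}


Set A = {5, 6, 7, 10, 11}, |A| = 5
Set B = {1, 2, 5, 6, 7, 10, 11, 13}, |B| = 8
Since A ⊆ B: B \ A = {1, 2, 13}
|B| - |A| = 8 - 5 = 3

3


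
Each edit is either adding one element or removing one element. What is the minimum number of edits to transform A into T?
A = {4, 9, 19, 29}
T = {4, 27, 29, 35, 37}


Set A = {4, 9, 19, 29}
Set T = {4, 27, 29, 35, 37}
Elements to remove from A (in A, not in T): {9, 19} → 2 removals
Elements to add to A (in T, not in A): {27, 35, 37} → 3 additions
Total edits = 2 + 3 = 5

5


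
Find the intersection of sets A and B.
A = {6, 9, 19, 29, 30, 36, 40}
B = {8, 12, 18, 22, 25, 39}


Set A = {6, 9, 19, 29, 30, 36, 40}
Set B = {8, 12, 18, 22, 25, 39}
A ∩ B includes only elements in both sets.
Check each element of A against B:
6 ✗, 9 ✗, 19 ✗, 29 ✗, 30 ✗, 36 ✗, 40 ✗
A ∩ B = {}

{}


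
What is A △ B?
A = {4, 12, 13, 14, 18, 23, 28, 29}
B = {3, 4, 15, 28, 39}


Set A = {4, 12, 13, 14, 18, 23, 28, 29}
Set B = {3, 4, 15, 28, 39}
A △ B = (A \ B) ∪ (B \ A)
Elements in A but not B: {12, 13, 14, 18, 23, 29}
Elements in B but not A: {3, 15, 39}
A △ B = {3, 12, 13, 14, 15, 18, 23, 29, 39}

{3, 12, 13, 14, 15, 18, 23, 29, 39}


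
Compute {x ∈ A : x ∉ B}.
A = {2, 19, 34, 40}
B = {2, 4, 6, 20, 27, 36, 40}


Set A = {2, 19, 34, 40}
Set B = {2, 4, 6, 20, 27, 36, 40}
Check each element of A against B:
2 ∈ B, 19 ∉ B (include), 34 ∉ B (include), 40 ∈ B
Elements of A not in B: {19, 34}

{19, 34}


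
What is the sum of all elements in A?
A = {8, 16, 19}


Set A = {8, 16, 19}
Sum = 8 + 16 + 19 = 43

43


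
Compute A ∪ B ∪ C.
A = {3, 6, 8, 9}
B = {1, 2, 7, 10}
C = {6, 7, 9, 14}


Set A = {3, 6, 8, 9}
Set B = {1, 2, 7, 10}
Set C = {6, 7, 9, 14}
First, A ∪ B = {1, 2, 3, 6, 7, 8, 9, 10}
Then, (A ∪ B) ∪ C = {1, 2, 3, 6, 7, 8, 9, 10, 14}

{1, 2, 3, 6, 7, 8, 9, 10, 14}


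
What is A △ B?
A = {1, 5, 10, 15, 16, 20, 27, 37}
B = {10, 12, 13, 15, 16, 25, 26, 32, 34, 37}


Set A = {1, 5, 10, 15, 16, 20, 27, 37}
Set B = {10, 12, 13, 15, 16, 25, 26, 32, 34, 37}
A △ B = (A \ B) ∪ (B \ A)
Elements in A but not B: {1, 5, 20, 27}
Elements in B but not A: {12, 13, 25, 26, 32, 34}
A △ B = {1, 5, 12, 13, 20, 25, 26, 27, 32, 34}

{1, 5, 12, 13, 20, 25, 26, 27, 32, 34}


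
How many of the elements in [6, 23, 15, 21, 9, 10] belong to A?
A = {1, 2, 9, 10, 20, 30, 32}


Set A = {1, 2, 9, 10, 20, 30, 32}
Candidates: [6, 23, 15, 21, 9, 10]
Check each candidate:
6 ∉ A, 23 ∉ A, 15 ∉ A, 21 ∉ A, 9 ∈ A, 10 ∈ A
Count of candidates in A: 2

2


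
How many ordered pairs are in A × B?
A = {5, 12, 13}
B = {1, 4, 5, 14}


Set A = {5, 12, 13} has 3 elements.
Set B = {1, 4, 5, 14} has 4 elements.
|A × B| = |A| × |B| = 3 × 4 = 12

12


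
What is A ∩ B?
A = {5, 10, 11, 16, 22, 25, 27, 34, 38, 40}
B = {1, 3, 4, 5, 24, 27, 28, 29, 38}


Set A = {5, 10, 11, 16, 22, 25, 27, 34, 38, 40}
Set B = {1, 3, 4, 5, 24, 27, 28, 29, 38}
A ∩ B includes only elements in both sets.
Check each element of A against B:
5 ✓, 10 ✗, 11 ✗, 16 ✗, 22 ✗, 25 ✗, 27 ✓, 34 ✗, 38 ✓, 40 ✗
A ∩ B = {5, 27, 38}

{5, 27, 38}


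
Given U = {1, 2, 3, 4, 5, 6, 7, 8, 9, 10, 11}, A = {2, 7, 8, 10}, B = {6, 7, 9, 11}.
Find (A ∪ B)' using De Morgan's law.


U = {1, 2, 3, 4, 5, 6, 7, 8, 9, 10, 11}
A = {2, 7, 8, 10}, B = {6, 7, 9, 11}
A ∪ B = {2, 6, 7, 8, 9, 10, 11}
(A ∪ B)' = U \ (A ∪ B) = {1, 3, 4, 5}
Verification via A' ∩ B': A' = {1, 3, 4, 5, 6, 9, 11}, B' = {1, 2, 3, 4, 5, 8, 10}
A' ∩ B' = {1, 3, 4, 5} ✓

{1, 3, 4, 5}


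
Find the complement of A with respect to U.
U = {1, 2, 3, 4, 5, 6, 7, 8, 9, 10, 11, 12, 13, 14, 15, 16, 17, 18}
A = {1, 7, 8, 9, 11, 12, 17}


Universal set U = {1, 2, 3, 4, 5, 6, 7, 8, 9, 10, 11, 12, 13, 14, 15, 16, 17, 18}
Set A = {1, 7, 8, 9, 11, 12, 17}
A' = U \ A = elements in U but not in A
Checking each element of U:
1 (in A, exclude), 2 (not in A, include), 3 (not in A, include), 4 (not in A, include), 5 (not in A, include), 6 (not in A, include), 7 (in A, exclude), 8 (in A, exclude), 9 (in A, exclude), 10 (not in A, include), 11 (in A, exclude), 12 (in A, exclude), 13 (not in A, include), 14 (not in A, include), 15 (not in A, include), 16 (not in A, include), 17 (in A, exclude), 18 (not in A, include)
A' = {2, 3, 4, 5, 6, 10, 13, 14, 15, 16, 18}

{2, 3, 4, 5, 6, 10, 13, 14, 15, 16, 18}


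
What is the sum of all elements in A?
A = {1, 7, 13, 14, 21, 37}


Set A = {1, 7, 13, 14, 21, 37}
Sum = 1 + 7 + 13 + 14 + 21 + 37 = 93

93


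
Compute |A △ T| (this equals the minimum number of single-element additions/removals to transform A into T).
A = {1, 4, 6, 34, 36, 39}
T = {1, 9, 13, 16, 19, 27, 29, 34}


Set A = {1, 4, 6, 34, 36, 39}
Set T = {1, 9, 13, 16, 19, 27, 29, 34}
Elements to remove from A (in A, not in T): {4, 6, 36, 39} → 4 removals
Elements to add to A (in T, not in A): {9, 13, 16, 19, 27, 29} → 6 additions
Total edits = 4 + 6 = 10

10


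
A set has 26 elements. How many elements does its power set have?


The set has 26 elements.
The power set contains all possible subsets.
|P(A)| = 2^|A| = 2^26 = 67108864

67108864


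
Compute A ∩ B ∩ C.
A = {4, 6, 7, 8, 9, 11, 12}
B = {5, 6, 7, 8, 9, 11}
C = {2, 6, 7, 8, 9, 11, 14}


Set A = {4, 6, 7, 8, 9, 11, 12}
Set B = {5, 6, 7, 8, 9, 11}
Set C = {2, 6, 7, 8, 9, 11, 14}
First, A ∩ B = {6, 7, 8, 9, 11}
Then, (A ∩ B) ∩ C = {6, 7, 8, 9, 11}

{6, 7, 8, 9, 11}


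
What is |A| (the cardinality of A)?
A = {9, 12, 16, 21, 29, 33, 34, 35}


Set A = {9, 12, 16, 21, 29, 33, 34, 35}
Listing elements: 9, 12, 16, 21, 29, 33, 34, 35
Counting: 8 elements
|A| = 8

8


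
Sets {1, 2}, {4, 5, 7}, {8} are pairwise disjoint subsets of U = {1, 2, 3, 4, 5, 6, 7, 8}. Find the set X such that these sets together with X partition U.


U = {1, 2, 3, 4, 5, 6, 7, 8}
Shown blocks: {1, 2}, {4, 5, 7}, {8}
A partition's blocks are pairwise disjoint and cover U, so the missing block = U \ (union of shown blocks).
Union of shown blocks: {1, 2, 4, 5, 7, 8}
Missing block = U \ (union) = {3, 6}

{3, 6}


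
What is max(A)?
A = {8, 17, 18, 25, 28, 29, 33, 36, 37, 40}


Set A = {8, 17, 18, 25, 28, 29, 33, 36, 37, 40}
Elements in ascending order: 8, 17, 18, 25, 28, 29, 33, 36, 37, 40
The largest element is 40.

40


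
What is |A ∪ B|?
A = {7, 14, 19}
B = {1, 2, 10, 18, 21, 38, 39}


Set A = {7, 14, 19}, |A| = 3
Set B = {1, 2, 10, 18, 21, 38, 39}, |B| = 7
A ∩ B = {}, |A ∩ B| = 0
|A ∪ B| = |A| + |B| - |A ∩ B| = 3 + 7 - 0 = 10

10


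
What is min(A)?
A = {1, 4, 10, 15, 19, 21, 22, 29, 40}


Set A = {1, 4, 10, 15, 19, 21, 22, 29, 40}
Elements in ascending order: 1, 4, 10, 15, 19, 21, 22, 29, 40
The smallest element is 1.

1


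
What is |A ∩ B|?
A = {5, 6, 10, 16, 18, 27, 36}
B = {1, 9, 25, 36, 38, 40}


Set A = {5, 6, 10, 16, 18, 27, 36}
Set B = {1, 9, 25, 36, 38, 40}
A ∩ B = {36}
|A ∩ B| = 1

1


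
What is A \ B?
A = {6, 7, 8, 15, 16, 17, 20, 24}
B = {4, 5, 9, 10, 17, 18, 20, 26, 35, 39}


Set A = {6, 7, 8, 15, 16, 17, 20, 24}
Set B = {4, 5, 9, 10, 17, 18, 20, 26, 35, 39}
A \ B includes elements in A that are not in B.
Check each element of A:
6 (not in B, keep), 7 (not in B, keep), 8 (not in B, keep), 15 (not in B, keep), 16 (not in B, keep), 17 (in B, remove), 20 (in B, remove), 24 (not in B, keep)
A \ B = {6, 7, 8, 15, 16, 24}

{6, 7, 8, 15, 16, 24}


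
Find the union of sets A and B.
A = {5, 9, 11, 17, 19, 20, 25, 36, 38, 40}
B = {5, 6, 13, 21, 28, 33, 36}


Set A = {5, 9, 11, 17, 19, 20, 25, 36, 38, 40}
Set B = {5, 6, 13, 21, 28, 33, 36}
A ∪ B includes all elements in either set.
Elements from A: {5, 9, 11, 17, 19, 20, 25, 36, 38, 40}
Elements from B not already included: {6, 13, 21, 28, 33}
A ∪ B = {5, 6, 9, 11, 13, 17, 19, 20, 21, 25, 28, 33, 36, 38, 40}

{5, 6, 9, 11, 13, 17, 19, 20, 21, 25, 28, 33, 36, 38, 40}


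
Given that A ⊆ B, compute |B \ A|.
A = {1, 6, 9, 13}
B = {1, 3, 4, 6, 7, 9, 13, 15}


Set A = {1, 6, 9, 13}, |A| = 4
Set B = {1, 3, 4, 6, 7, 9, 13, 15}, |B| = 8
Since A ⊆ B: B \ A = {3, 4, 7, 15}
|B| - |A| = 8 - 4 = 4

4


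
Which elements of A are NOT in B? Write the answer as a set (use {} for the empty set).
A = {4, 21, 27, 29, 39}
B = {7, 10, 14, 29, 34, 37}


Set A = {4, 21, 27, 29, 39}
Set B = {7, 10, 14, 29, 34, 37}
Check each element of A against B:
4 ∉ B (include), 21 ∉ B (include), 27 ∉ B (include), 29 ∈ B, 39 ∉ B (include)
Elements of A not in B: {4, 21, 27, 39}

{4, 21, 27, 39}


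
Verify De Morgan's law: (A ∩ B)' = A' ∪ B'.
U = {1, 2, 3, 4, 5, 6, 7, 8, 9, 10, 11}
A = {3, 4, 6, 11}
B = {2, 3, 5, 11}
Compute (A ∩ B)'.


U = {1, 2, 3, 4, 5, 6, 7, 8, 9, 10, 11}
A = {3, 4, 6, 11}, B = {2, 3, 5, 11}
A ∩ B = {3, 11}
(A ∩ B)' = U \ (A ∩ B) = {1, 2, 4, 5, 6, 7, 8, 9, 10}
Verification via A' ∪ B': A' = {1, 2, 5, 7, 8, 9, 10}, B' = {1, 4, 6, 7, 8, 9, 10}
A' ∪ B' = {1, 2, 4, 5, 6, 7, 8, 9, 10} ✓

{1, 2, 4, 5, 6, 7, 8, 9, 10}


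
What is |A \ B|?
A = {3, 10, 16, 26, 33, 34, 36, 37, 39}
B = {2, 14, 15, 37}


Set A = {3, 10, 16, 26, 33, 34, 36, 37, 39}
Set B = {2, 14, 15, 37}
A \ B = {3, 10, 16, 26, 33, 34, 36, 39}
|A \ B| = 8

8


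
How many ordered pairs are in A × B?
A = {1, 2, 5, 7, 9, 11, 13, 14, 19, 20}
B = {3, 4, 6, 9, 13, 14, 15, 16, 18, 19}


Set A = {1, 2, 5, 7, 9, 11, 13, 14, 19, 20} has 10 elements.
Set B = {3, 4, 6, 9, 13, 14, 15, 16, 18, 19} has 10 elements.
|A × B| = |A| × |B| = 10 × 10 = 100

100


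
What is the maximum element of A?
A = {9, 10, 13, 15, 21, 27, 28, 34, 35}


Set A = {9, 10, 13, 15, 21, 27, 28, 34, 35}
Elements in ascending order: 9, 10, 13, 15, 21, 27, 28, 34, 35
The largest element is 35.

35


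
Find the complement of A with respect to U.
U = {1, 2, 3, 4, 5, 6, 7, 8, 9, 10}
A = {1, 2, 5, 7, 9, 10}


Universal set U = {1, 2, 3, 4, 5, 6, 7, 8, 9, 10}
Set A = {1, 2, 5, 7, 9, 10}
A' = U \ A = elements in U but not in A
Checking each element of U:
1 (in A, exclude), 2 (in A, exclude), 3 (not in A, include), 4 (not in A, include), 5 (in A, exclude), 6 (not in A, include), 7 (in A, exclude), 8 (not in A, include), 9 (in A, exclude), 10 (in A, exclude)
A' = {3, 4, 6, 8}

{3, 4, 6, 8}


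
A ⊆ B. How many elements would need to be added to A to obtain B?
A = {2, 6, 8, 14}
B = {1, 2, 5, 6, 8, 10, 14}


Set A = {2, 6, 8, 14}, |A| = 4
Set B = {1, 2, 5, 6, 8, 10, 14}, |B| = 7
Since A ⊆ B: B \ A = {1, 5, 10}
|B| - |A| = 7 - 4 = 3

3


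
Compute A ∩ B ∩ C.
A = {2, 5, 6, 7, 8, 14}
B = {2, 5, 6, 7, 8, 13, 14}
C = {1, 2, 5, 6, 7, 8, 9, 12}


Set A = {2, 5, 6, 7, 8, 14}
Set B = {2, 5, 6, 7, 8, 13, 14}
Set C = {1, 2, 5, 6, 7, 8, 9, 12}
First, A ∩ B = {2, 5, 6, 7, 8, 14}
Then, (A ∩ B) ∩ C = {2, 5, 6, 7, 8}

{2, 5, 6, 7, 8}


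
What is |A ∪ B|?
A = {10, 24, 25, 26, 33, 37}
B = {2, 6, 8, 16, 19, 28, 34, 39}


Set A = {10, 24, 25, 26, 33, 37}, |A| = 6
Set B = {2, 6, 8, 16, 19, 28, 34, 39}, |B| = 8
A ∩ B = {}, |A ∩ B| = 0
|A ∪ B| = |A| + |B| - |A ∩ B| = 6 + 8 - 0 = 14

14


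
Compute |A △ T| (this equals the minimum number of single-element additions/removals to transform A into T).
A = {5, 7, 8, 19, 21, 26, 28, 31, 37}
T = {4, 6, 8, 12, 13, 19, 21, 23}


Set A = {5, 7, 8, 19, 21, 26, 28, 31, 37}
Set T = {4, 6, 8, 12, 13, 19, 21, 23}
Elements to remove from A (in A, not in T): {5, 7, 26, 28, 31, 37} → 6 removals
Elements to add to A (in T, not in A): {4, 6, 12, 13, 23} → 5 additions
Total edits = 6 + 5 = 11

11


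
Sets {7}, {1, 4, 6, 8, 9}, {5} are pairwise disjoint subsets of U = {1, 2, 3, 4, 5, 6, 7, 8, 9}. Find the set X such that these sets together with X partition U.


U = {1, 2, 3, 4, 5, 6, 7, 8, 9}
Shown blocks: {7}, {1, 4, 6, 8, 9}, {5}
A partition's blocks are pairwise disjoint and cover U, so the missing block = U \ (union of shown blocks).
Union of shown blocks: {1, 4, 5, 6, 7, 8, 9}
Missing block = U \ (union) = {2, 3}

{2, 3}


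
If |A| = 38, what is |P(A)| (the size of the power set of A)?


The set has 38 elements.
The power set contains all possible subsets.
|P(A)| = 2^|A| = 2^38 = 274877906944

274877906944


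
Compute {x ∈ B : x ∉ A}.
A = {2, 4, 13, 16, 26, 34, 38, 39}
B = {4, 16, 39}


Set A = {2, 4, 13, 16, 26, 34, 38, 39}
Set B = {4, 16, 39}
Check each element of B against A:
4 ∈ A, 16 ∈ A, 39 ∈ A
Elements of B not in A: {}

{}


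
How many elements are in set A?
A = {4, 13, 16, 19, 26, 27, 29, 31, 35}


Set A = {4, 13, 16, 19, 26, 27, 29, 31, 35}
Listing elements: 4, 13, 16, 19, 26, 27, 29, 31, 35
Counting: 9 elements
|A| = 9

9


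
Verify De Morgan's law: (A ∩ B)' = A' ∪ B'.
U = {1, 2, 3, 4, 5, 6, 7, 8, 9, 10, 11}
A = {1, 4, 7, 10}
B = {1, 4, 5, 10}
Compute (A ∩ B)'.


U = {1, 2, 3, 4, 5, 6, 7, 8, 9, 10, 11}
A = {1, 4, 7, 10}, B = {1, 4, 5, 10}
A ∩ B = {1, 4, 10}
(A ∩ B)' = U \ (A ∩ B) = {2, 3, 5, 6, 7, 8, 9, 11}
Verification via A' ∪ B': A' = {2, 3, 5, 6, 8, 9, 11}, B' = {2, 3, 6, 7, 8, 9, 11}
A' ∪ B' = {2, 3, 5, 6, 7, 8, 9, 11} ✓

{2, 3, 5, 6, 7, 8, 9, 11}
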